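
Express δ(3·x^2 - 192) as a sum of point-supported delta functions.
\frac{\delta(x - 8) + \delta(x + 8)}{48}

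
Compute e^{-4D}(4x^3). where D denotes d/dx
4 x^{3} - 48 x^{2} + 192 x - 256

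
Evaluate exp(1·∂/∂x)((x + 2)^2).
x^{2} + 6 x + 9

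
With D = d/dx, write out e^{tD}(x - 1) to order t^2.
t + x - 1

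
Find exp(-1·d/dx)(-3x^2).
- 3 x^{2} + 6 x - 3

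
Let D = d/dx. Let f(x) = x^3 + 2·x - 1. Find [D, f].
3 x^{2} + 2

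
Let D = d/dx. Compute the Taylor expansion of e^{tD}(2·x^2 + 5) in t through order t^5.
2 t^{2} + 4 t x + 2 x^{2} + 5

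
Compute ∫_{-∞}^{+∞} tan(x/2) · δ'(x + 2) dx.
- \frac{\tan^{2}{\left(1 \right)}}{2} - \frac{1}{2}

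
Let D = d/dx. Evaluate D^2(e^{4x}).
16 e^{4 x}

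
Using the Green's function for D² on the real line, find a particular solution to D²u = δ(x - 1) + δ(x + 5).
\frac{|x - 1|}{2} + \frac{|x + 5|}{2}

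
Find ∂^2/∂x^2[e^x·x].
\left(x + 2\right) e^{x}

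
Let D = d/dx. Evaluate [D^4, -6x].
-24D^{3}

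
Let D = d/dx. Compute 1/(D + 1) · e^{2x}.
\frac{e^{2 x}}{3}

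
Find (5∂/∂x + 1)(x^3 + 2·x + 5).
x^{3} + 15 x^{2} + 2 x + 15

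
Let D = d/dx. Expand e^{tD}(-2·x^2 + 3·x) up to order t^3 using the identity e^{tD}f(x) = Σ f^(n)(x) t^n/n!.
- 2 t^{2} - t \left(4 x - 3\right) - 2 x^{2} + 3 x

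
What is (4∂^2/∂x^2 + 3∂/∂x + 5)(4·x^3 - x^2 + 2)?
20 x^{3} + 31 x^{2} + 90 x + 2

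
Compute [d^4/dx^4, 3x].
12\frac{d^{3}}{dx^{3}}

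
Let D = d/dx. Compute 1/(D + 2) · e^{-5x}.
- \frac{e^{- 5 x}}{3}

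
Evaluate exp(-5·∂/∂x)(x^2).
x^{2} - 10 x + 25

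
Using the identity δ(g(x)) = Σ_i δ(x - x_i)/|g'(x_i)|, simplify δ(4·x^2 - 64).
\frac{\delta(x - 4) + \delta(x + 4)}{32}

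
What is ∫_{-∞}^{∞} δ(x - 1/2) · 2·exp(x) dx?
2 e^{\frac{1}{2}}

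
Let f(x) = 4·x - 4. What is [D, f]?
4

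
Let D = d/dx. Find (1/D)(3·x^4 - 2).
\frac{3 x^{5}}{5} - 2 x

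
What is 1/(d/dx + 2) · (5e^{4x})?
\frac{5 e^{4 x}}{6}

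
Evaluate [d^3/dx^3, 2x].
6\frac{d^{2}}{dx^{2}}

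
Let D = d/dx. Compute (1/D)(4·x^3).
x^{4}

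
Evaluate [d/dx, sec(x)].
\tan{\left(x \right)} \sec{\left(x \right)}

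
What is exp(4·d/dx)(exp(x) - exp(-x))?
2 \sinh{\left(x + 4 \right)}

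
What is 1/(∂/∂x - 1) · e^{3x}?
\frac{e^{3 x}}{2}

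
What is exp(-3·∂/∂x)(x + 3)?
x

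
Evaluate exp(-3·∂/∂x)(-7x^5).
- 7 x^{5} + 105 x^{4} - 630 x^{3} + 1890 x^{2} - 2835 x + 1701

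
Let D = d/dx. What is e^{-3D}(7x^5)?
7 x^{5} - 105 x^{4} + 630 x^{3} - 1890 x^{2} + 2835 x - 1701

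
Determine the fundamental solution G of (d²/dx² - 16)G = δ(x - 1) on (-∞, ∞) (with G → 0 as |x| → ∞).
-\frac{e^{-4|x - 1|}}{8}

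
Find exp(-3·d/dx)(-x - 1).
2 - x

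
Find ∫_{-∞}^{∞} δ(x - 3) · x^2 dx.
9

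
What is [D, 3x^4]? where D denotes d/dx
12 x^{3}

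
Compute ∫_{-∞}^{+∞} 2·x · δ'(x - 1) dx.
-2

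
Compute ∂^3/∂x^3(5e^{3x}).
135 e^{3 x}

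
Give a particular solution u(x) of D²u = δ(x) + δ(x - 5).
\frac{|x|}{2} + \frac{|x - 5|}{2}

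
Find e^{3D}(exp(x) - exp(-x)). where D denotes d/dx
2 \sinh{\left(x + 3 \right)}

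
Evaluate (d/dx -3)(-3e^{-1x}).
12 e^{- x}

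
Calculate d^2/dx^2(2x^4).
24 x^{2}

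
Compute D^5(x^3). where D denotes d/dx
0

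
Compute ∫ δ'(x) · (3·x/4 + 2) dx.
- \frac{3}{4}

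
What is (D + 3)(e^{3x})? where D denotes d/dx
6 e^{3 x}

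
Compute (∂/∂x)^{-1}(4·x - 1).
2 x^{2} - x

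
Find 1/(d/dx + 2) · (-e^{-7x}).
\frac{e^{- 7 x}}{5}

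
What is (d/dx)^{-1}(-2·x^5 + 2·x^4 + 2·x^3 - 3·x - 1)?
- \frac{x^{6}}{3} + \frac{2 x^{5}}{5} + \frac{x^{4}}{2} - \frac{3 x^{2}}{2} - x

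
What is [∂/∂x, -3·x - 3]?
-3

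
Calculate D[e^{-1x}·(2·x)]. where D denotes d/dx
2 \left(1 - x\right) e^{- x}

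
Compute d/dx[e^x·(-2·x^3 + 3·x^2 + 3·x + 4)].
\left(- 2 x^{3} - 3 x^{2} + 9 x + 7\right) e^{x}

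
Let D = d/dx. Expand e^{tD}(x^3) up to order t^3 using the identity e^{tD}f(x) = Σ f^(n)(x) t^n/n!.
t^{3} + 3 t^{2} x + 3 t x^{2} + x^{3}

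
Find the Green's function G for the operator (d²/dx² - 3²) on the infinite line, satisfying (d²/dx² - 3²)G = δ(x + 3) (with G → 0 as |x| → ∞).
-\frac{e^{-3|x + 3|}}{6}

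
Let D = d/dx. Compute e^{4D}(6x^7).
6 x^{7} + 168 x^{6} + 2016 x^{5} + 13440 x^{4} + 53760 x^{3} + 129024 x^{2} + 172032 x + 98304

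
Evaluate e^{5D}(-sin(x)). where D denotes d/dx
- \sin{\left(x + 5 \right)}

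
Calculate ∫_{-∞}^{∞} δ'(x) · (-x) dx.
1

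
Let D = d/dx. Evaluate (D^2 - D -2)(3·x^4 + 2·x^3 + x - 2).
- 6 x^{4} - 16 x^{3} + 30 x^{2} + 10 x + 3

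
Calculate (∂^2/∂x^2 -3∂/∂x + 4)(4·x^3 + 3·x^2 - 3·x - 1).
16 x^{3} - 24 x^{2} - 6 x + 11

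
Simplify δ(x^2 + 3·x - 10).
\frac{\delta(x - 2) + \delta(x + 5)}{7}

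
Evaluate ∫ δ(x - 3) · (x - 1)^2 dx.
4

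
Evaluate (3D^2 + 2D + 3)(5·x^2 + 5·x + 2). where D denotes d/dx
15 x^{2} + 35 x + 46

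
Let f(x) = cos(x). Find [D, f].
- \sin{\left(x \right)}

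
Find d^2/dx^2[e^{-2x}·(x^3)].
2 x \left(2 x^{2} - 6 x + 3\right) e^{- 2 x}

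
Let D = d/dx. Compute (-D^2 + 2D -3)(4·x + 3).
- 12 x - 1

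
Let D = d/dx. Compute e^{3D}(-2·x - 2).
- 2 x - 8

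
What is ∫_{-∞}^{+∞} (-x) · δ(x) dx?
0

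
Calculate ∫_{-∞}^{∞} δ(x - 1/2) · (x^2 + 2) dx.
\frac{9}{4}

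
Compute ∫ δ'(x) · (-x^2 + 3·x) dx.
-3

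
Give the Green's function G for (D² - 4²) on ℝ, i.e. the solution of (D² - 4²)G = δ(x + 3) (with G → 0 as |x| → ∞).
-\frac{e^{-4|x + 3|}}{8}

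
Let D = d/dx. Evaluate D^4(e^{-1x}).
e^{- x}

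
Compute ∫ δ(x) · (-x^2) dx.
0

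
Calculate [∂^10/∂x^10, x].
10\frac{d^{9}}{dx^{9}}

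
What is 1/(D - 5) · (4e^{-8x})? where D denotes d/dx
- \frac{4 e^{- 8 x}}{13}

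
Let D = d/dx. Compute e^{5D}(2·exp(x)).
2 e^{x + 5}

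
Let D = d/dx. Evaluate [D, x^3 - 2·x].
3 x^{2} - 2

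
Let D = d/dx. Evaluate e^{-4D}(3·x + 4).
3 x - 8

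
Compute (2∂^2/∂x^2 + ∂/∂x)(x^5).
5 x^{3} \left(x + 8\right)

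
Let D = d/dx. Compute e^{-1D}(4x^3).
4 x^{3} - 12 x^{2} + 12 x - 4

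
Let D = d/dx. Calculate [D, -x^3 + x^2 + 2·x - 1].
- 3 x^{2} + 2 x + 2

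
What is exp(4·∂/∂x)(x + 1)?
x + 5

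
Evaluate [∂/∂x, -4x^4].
- 16 x^{3}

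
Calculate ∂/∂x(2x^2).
4 x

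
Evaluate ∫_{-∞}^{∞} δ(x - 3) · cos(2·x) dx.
\cos{\left(6 \right)}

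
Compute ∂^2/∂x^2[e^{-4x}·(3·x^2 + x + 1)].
2 \left(24 x^{2} - 16 x + 7\right) e^{- 4 x}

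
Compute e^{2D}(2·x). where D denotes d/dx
2 x + 4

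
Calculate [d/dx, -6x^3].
- 18 x^{2}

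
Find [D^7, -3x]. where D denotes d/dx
-21D^{6}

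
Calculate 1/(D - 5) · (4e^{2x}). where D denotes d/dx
- \frac{4 e^{2 x}}{3}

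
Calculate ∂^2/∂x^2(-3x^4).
- 36 x^{2}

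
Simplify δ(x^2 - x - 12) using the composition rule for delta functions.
\frac{\delta(x + 3) + \delta(x - 4)}{7}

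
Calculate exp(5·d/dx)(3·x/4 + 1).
\frac{3 x}{4} + \frac{19}{4}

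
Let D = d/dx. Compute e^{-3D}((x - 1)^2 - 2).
x^{2} - 8 x + 14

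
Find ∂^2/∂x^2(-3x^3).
- 18 x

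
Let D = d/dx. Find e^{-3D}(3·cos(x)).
3 \cos{\left(x - 3 \right)}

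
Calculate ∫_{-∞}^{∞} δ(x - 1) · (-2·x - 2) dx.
-4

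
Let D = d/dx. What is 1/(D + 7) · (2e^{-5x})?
e^{- 5 x}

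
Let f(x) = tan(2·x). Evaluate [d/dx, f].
\frac{2}{\cos^{2}{\left(2 x \right)}}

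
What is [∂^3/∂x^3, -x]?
-3\frac{d^{2}}{dx^{2}}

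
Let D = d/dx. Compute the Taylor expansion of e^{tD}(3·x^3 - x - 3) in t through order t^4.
3 t^{3} + 9 t^{2} x + t \left(9 x^{2} - 1\right) + 3 x^{3} - x - 3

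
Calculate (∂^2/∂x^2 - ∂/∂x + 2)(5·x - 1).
10 x - 7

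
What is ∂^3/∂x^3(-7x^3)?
-42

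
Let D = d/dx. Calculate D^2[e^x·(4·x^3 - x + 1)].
\left(4 x^{3} + 24 x^{2} + 23 x - 1\right) e^{x}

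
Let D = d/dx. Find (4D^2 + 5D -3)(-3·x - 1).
9 x - 12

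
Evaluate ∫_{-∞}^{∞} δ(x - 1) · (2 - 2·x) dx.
0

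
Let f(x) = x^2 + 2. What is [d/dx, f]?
2 x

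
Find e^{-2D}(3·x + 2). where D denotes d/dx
3 x - 4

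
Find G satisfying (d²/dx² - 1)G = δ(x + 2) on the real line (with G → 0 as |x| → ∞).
-\frac{e^{-|x + 2|}}{2}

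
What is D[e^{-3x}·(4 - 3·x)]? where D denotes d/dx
3 \left(3 x - 5\right) e^{- 3 x}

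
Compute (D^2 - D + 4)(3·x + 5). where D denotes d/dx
12 x + 17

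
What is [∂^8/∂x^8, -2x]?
-16\frac{d^{7}}{dx^{7}}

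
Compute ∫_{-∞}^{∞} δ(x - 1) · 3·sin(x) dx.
3 \sin{\left(1 \right)}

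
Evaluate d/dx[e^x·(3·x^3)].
3 x^{2} \left(x + 3\right) e^{x}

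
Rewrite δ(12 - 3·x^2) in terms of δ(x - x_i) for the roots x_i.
\frac{\delta(x - 2) + \delta(x + 2)}{12}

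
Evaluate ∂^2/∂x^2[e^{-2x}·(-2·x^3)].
4 x \left(- 2 x^{2} + 6 x - 3\right) e^{- 2 x}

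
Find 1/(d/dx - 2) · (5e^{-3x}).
- e^{- 3 x}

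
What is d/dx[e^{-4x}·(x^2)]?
2 x \left(1 - 2 x\right) e^{- 4 x}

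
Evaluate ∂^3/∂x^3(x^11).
990 x^{8}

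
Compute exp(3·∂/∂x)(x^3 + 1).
x^{3} + 9 x^{2} + 27 x + 28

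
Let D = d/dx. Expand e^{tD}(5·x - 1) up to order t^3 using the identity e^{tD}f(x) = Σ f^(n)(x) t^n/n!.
5 t + 5 x - 1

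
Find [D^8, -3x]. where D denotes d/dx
-24D^{7}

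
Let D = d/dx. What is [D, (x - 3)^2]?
2 x - 6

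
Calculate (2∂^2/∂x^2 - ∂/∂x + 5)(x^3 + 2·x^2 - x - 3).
5 x^{3} + 7 x^{2} + 3 x - 6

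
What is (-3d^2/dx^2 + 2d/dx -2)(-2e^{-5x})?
174 e^{- 5 x}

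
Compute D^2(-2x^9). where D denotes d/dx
- 144 x^{7}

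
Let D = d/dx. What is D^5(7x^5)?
840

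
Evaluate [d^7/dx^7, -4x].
-28\frac{d^{6}}{dx^{6}}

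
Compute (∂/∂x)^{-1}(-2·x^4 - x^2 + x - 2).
- \frac{2 x^{5}}{5} - \frac{x^{3}}{3} + \frac{x^{2}}{2} - 2 x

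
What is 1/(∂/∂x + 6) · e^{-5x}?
e^{- 5 x}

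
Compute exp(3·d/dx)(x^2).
x^{2} + 6 x + 9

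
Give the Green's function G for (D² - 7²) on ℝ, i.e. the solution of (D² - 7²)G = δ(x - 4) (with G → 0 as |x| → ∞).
-\frac{e^{-7|x - 4|}}{14}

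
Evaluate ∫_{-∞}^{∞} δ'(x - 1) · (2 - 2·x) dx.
2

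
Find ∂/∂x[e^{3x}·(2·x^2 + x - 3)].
\left(6 x^{2} + 7 x - 8\right) e^{3 x}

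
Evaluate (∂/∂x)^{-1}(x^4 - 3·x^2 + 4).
\frac{x^{5}}{5} - x^{3} + 4 x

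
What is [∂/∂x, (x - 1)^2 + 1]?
2 x - 2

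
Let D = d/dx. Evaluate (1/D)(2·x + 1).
x^{2} + x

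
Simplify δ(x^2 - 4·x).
\frac{\delta(x - 4) + \delta(x)}{4}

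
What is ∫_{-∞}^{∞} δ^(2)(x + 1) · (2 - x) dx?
0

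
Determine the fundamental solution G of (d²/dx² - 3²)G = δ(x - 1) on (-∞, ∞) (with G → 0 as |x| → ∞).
-\frac{e^{-3|x - 1|}}{6}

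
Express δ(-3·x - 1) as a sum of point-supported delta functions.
\frac{\delta(x + 1/3)}{3}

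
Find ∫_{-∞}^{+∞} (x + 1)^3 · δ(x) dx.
1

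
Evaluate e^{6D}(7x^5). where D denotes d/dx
7 x^{5} + 210 x^{4} + 2520 x^{3} + 15120 x^{2} + 45360 x + 54432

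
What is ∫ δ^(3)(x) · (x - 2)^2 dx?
0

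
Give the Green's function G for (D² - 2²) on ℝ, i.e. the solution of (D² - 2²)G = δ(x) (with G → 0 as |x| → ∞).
-\frac{e^{-2|x|}}{4}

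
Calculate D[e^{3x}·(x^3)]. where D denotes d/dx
3 x^{2} \left(x + 1\right) e^{3 x}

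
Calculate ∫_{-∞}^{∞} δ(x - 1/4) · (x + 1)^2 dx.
\frac{25}{16}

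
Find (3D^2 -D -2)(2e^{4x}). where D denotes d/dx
84 e^{4 x}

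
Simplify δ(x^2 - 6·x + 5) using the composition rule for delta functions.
\frac{\delta(x - 5) + \delta(x - 1)}{4}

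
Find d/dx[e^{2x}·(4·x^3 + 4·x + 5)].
\left(8 x^{3} + 12 x^{2} + 8 x + 14\right) e^{2 x}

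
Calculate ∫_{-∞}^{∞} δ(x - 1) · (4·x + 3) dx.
7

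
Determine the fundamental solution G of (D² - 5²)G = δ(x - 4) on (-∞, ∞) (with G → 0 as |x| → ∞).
-\frac{e^{-5|x - 4|}}{10}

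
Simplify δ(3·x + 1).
\frac{\delta(x + 1/3)}{3}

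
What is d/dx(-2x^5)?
- 10 x^{4}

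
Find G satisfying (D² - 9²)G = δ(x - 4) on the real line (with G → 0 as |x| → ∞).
-\frac{e^{-9|x - 4|}}{18}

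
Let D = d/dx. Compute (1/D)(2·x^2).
\frac{2 x^{3}}{3}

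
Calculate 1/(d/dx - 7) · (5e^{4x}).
- \frac{5 e^{4 x}}{3}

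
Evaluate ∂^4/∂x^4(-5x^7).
- 4200 x^{3}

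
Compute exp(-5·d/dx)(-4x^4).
- 4 x^{4} + 80 x^{3} - 600 x^{2} + 2000 x - 2500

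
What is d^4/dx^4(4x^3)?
0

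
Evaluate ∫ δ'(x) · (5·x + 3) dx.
-5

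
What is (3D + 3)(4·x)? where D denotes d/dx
12 x + 12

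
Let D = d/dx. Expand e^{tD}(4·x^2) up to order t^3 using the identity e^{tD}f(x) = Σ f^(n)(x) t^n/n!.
4 t^{2} + 8 t x + 4 x^{2}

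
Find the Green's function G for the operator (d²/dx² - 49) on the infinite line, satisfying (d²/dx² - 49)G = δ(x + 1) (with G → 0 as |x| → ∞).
-\frac{e^{-7|x + 1|}}{14}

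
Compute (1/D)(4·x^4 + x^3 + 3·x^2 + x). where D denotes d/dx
\frac{4 x^{5}}{5} + \frac{x^{4}}{4} + x^{3} + \frac{x^{2}}{2}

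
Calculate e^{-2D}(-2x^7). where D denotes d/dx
- 2 x^{7} + 28 x^{6} - 168 x^{5} + 560 x^{4} - 1120 x^{3} + 1344 x^{2} - 896 x + 256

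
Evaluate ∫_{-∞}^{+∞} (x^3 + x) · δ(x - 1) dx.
2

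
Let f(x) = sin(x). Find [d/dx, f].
\cos{\left(x \right)}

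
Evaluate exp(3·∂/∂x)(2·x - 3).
2 x + 3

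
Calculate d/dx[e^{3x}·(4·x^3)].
12 x^{2} \left(x + 1\right) e^{3 x}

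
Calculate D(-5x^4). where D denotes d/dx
- 20 x^{3}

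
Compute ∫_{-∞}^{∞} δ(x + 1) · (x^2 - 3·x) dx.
4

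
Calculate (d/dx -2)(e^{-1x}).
- 3 e^{- x}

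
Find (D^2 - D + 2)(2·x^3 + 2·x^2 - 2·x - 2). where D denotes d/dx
4 x^{3} - 2 x^{2} + 4 x + 2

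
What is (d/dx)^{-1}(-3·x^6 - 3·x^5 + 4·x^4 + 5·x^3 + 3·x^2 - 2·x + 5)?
- \frac{3 x^{7}}{7} - \frac{x^{6}}{2} + \frac{4 x^{5}}{5} + \frac{5 x^{4}}{4} + x^{3} - x^{2} + 5 x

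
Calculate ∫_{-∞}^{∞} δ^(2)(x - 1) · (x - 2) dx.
0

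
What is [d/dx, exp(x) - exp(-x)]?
2 \cosh{\left(x \right)}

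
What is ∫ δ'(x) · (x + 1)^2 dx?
-2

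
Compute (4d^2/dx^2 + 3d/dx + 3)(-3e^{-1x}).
- 12 e^{- x}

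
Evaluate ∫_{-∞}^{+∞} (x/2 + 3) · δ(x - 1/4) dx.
\frac{25}{8}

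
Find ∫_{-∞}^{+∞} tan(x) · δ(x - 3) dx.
\tan{\left(3 \right)}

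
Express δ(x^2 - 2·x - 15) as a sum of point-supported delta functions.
\frac{\delta(x + 3) + \delta(x - 5)}{8}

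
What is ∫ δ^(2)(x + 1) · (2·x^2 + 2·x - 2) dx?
4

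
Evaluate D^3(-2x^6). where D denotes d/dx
- 240 x^{3}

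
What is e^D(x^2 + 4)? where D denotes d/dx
x^{2} + 2 x + 5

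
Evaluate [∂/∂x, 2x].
2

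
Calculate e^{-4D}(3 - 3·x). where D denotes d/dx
15 - 3 x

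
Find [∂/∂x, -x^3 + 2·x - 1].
2 - 3 x^{2}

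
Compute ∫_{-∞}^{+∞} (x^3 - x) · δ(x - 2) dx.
6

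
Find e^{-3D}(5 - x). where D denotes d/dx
8 - x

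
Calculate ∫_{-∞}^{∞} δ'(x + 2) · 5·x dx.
-5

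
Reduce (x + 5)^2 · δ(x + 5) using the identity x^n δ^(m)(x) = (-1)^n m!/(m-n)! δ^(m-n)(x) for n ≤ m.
0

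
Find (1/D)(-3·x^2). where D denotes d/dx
- x^{3}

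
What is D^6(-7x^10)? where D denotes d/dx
- 1058400 x^{4}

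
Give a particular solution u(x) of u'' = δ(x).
\frac{|x|}{2}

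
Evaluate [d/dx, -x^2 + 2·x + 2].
2 - 2 x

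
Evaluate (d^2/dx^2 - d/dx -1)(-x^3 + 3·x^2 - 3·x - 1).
x^{3} - 9 x + 10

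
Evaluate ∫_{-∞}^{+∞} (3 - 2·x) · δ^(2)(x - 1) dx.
0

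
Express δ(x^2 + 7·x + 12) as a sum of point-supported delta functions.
\frac{\delta(x + 4) + \delta(x + 3)}{1}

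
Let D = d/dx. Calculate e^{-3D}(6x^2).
6 x^{2} - 36 x + 54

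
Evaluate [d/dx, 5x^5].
25 x^{4}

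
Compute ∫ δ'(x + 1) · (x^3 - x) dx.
-2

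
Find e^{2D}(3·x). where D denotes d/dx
3 x + 6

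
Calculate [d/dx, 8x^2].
16 x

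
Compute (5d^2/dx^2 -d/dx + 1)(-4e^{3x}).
- 172 e^{3 x}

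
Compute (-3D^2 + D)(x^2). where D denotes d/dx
2 x - 6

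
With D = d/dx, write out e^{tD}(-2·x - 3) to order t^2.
- 2 t - 2 x - 3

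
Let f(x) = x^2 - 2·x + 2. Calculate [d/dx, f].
2 x - 2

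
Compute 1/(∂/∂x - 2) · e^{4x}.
\frac{e^{4 x}}{2}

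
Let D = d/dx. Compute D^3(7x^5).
420 x^{2}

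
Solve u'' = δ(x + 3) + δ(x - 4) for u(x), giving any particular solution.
\frac{|x + 3|}{2} + \frac{|x - 4|}{2}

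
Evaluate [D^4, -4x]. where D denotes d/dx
-16D^{3}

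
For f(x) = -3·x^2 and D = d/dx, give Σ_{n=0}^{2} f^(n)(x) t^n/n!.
- 3 t^{2} - 6 t x - 3 x^{2}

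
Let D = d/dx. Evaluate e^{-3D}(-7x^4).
- 7 x^{4} + 84 x^{3} - 378 x^{2} + 756 x - 567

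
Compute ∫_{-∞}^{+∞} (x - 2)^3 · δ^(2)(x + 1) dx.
-18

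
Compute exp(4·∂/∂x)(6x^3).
6 x^{3} + 72 x^{2} + 288 x + 384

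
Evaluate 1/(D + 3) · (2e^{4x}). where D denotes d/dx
\frac{2 e^{4 x}}{7}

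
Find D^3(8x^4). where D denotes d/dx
192 x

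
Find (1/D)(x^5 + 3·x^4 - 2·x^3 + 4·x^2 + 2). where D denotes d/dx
\frac{x^{6}}{6} + \frac{3 x^{5}}{5} - \frac{x^{4}}{2} + \frac{4 x^{3}}{3} + 2 x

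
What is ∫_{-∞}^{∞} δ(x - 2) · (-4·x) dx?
-8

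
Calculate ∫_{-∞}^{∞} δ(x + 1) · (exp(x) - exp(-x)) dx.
- 2 \sinh{\left(1 \right)}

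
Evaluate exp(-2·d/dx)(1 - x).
3 - x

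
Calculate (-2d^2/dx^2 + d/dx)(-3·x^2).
12 - 6 x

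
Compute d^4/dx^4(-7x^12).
- 83160 x^{8}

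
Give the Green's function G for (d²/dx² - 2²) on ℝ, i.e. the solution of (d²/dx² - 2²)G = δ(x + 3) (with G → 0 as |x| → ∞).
-\frac{e^{-2|x + 3|}}{4}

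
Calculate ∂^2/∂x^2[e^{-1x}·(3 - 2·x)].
\left(7 - 2 x\right) e^{- x}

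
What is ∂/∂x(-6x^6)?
- 36 x^{5}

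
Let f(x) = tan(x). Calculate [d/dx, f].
\frac{1}{\cos^{2}{\left(x \right)}}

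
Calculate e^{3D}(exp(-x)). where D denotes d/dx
e^{- x - 3}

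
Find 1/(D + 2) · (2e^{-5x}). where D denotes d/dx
- \frac{2 e^{- 5 x}}{3}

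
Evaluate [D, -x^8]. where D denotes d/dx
- 8 x^{7}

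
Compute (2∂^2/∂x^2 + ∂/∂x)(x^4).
4 x^{2} \left(x + 6\right)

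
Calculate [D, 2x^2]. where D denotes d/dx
4 x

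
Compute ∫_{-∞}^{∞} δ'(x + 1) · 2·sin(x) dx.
- 2 \cos{\left(1 \right)}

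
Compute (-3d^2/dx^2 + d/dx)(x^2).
2 x - 6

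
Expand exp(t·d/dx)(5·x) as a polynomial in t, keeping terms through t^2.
5 t + 5 x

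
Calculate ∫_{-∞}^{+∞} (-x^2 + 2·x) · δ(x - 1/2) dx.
\frac{3}{4}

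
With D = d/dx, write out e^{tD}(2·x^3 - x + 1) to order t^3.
2 t^{3} + 6 t^{2} x + t \left(6 x^{2} - 1\right) + 2 x^{3} - x + 1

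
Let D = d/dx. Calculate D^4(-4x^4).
-96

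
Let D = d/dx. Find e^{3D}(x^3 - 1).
x^{3} + 9 x^{2} + 27 x + 26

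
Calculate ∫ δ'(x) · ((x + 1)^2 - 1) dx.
-2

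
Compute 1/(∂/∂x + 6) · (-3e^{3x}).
- \frac{e^{3 x}}{3}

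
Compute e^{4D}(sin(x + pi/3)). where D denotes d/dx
\sin{\left(x + \frac{\pi}{3} + 4 \right)}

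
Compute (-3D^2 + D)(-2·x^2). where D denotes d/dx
12 - 4 x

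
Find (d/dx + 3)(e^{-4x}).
- e^{- 4 x}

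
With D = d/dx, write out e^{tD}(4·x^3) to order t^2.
4 x \left(3 t^{2} + 3 t x + x^{2}\right)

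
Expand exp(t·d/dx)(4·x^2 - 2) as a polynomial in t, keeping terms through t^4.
4 t^{2} + 8 t x + 4 x^{2} - 2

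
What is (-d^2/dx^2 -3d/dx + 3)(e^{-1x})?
5 e^{- x}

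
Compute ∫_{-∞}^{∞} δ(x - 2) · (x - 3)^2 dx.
1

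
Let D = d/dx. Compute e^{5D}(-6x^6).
- 6 x^{6} - 180 x^{5} - 2250 x^{4} - 15000 x^{3} - 56250 x^{2} - 112500 x - 93750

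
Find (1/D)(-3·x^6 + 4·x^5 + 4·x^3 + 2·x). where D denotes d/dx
- \frac{3 x^{7}}{7} + \frac{2 x^{6}}{3} + x^{4} + x^{2}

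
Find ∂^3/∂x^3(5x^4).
120 x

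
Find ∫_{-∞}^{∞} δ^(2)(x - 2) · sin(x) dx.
- \sin{\left(2 \right)}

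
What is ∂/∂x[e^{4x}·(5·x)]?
\left(20 x + 5\right) e^{4 x}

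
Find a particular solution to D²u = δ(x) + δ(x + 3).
\frac{|x|}{2} + \frac{|x + 3|}{2}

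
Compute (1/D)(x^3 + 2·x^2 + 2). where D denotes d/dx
\frac{x^{4}}{4} + \frac{2 x^{3}}{3} + 2 x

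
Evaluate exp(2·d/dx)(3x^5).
3 x^{5} + 30 x^{4} + 120 x^{3} + 240 x^{2} + 240 x + 96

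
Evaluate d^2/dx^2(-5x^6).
- 150 x^{4}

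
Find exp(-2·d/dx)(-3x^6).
- 3 x^{6} + 36 x^{5} - 180 x^{4} + 480 x^{3} - 720 x^{2} + 576 x - 192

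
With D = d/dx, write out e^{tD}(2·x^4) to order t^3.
2 x \left(4 t^{3} + 6 t^{2} x + 4 t x^{2} + x^{3}\right)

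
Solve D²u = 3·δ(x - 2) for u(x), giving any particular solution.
\frac{3|x - 2|}{2}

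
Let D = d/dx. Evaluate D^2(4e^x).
4 e^{x}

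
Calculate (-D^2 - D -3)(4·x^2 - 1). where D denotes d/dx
- 12 x^{2} - 8 x - 5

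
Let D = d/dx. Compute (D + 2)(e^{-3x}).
- e^{- 3 x}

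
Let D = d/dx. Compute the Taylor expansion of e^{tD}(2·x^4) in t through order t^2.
2 x^{2} \left(6 t^{2} + 4 t x + x^{2}\right)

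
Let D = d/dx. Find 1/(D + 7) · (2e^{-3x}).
\frac{e^{- 3 x}}{2}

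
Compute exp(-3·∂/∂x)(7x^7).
7 x^{7} - 147 x^{6} + 1323 x^{5} - 6615 x^{4} + 19845 x^{3} - 35721 x^{2} + 35721 x - 15309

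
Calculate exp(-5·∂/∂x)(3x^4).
3 x^{4} - 60 x^{3} + 450 x^{2} - 1500 x + 1875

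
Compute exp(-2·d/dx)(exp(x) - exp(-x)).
- e^{2 - x} + e^{x - 2}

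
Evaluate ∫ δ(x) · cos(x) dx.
1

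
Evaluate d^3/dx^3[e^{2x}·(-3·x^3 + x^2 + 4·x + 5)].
\left(- 24 x^{3} - 100 x^{2} - 52 x + 82\right) e^{2 x}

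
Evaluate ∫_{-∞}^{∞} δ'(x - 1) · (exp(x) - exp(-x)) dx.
- 2 \cosh{\left(1 \right)}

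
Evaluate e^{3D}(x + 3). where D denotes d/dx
x + 6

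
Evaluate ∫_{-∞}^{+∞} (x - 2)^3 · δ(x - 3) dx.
1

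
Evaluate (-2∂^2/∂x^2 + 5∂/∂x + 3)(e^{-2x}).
- 15 e^{- 2 x}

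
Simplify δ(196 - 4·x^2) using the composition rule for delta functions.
\frac{\delta(x - 7) + \delta(x + 7)}{56}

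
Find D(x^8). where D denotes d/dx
8 x^{7}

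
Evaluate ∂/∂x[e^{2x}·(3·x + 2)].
\left(6 x + 7\right) e^{2 x}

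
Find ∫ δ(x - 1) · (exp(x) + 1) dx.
1 + e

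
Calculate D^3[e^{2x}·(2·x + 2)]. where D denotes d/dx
\left(16 x + 40\right) e^{2 x}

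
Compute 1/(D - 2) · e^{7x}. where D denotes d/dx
\frac{e^{7 x}}{5}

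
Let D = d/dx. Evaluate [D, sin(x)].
\cos{\left(x \right)}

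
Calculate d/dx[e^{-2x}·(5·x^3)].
x^{2} \left(15 - 10 x\right) e^{- 2 x}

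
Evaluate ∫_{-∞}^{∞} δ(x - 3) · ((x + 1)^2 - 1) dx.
15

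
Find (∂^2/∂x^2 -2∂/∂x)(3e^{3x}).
9 e^{3 x}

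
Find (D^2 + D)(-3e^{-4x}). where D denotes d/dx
- 36 e^{- 4 x}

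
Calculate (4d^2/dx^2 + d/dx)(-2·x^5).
10 x^{3} \left(- x - 16\right)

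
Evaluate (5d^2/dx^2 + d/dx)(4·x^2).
8 x + 40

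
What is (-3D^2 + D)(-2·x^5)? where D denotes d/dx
10 x^{3} \left(12 - x\right)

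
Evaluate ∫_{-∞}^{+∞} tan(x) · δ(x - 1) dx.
\tan{\left(1 \right)}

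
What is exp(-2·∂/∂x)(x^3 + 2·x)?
x^{3} - 6 x^{2} + 14 x - 12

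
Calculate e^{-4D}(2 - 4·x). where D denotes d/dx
18 - 4 x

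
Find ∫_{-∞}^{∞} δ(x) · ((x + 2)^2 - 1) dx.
3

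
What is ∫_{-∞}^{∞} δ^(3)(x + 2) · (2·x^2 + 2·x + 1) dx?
0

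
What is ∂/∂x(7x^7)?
49 x^{6}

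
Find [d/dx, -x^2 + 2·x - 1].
2 - 2 x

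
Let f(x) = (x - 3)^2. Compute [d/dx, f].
2 x - 6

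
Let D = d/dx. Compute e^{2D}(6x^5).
6 x^{5} + 60 x^{4} + 240 x^{3} + 480 x^{2} + 480 x + 192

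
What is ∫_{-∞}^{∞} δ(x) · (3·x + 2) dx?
2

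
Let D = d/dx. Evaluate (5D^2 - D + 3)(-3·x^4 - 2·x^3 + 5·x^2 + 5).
- 9 x^{4} + 6 x^{3} - 159 x^{2} - 70 x + 65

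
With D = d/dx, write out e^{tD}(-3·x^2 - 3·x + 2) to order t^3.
- 3 t^{2} - 3 t \left(2 x + 1\right) - 3 x^{2} - 3 x + 2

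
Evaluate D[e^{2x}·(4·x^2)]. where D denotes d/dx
8 x \left(x + 1\right) e^{2 x}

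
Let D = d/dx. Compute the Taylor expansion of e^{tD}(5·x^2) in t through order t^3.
5 t^{2} + 10 t x + 5 x^{2}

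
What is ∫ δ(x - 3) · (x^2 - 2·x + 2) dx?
5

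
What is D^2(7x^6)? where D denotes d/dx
210 x^{4}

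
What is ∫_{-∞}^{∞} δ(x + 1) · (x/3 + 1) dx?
\frac{2}{3}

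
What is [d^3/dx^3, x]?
3\frac{d^{2}}{dx^{2}}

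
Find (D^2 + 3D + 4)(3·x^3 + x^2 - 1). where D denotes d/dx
12 x^{3} + 31 x^{2} + 24 x - 2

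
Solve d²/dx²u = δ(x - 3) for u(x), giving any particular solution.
\frac{|x - 3|}{2}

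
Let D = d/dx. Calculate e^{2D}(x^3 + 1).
x^{3} + 6 x^{2} + 12 x + 9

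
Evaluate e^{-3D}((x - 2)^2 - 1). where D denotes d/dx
x^{2} - 10 x + 24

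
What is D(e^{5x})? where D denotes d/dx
5 e^{5 x}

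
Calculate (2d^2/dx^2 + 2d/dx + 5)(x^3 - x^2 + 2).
5 x^{3} + x^{2} + 8 x + 6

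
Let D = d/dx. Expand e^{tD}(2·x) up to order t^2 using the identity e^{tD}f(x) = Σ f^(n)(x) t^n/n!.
2 t + 2 x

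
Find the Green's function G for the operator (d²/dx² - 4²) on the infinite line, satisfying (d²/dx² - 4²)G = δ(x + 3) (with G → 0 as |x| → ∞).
-\frac{e^{-4|x + 3|}}{8}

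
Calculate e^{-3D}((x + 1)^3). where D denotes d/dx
x^{3} - 6 x^{2} + 12 x - 8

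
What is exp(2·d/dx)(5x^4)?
5 x^{4} + 40 x^{3} + 120 x^{2} + 160 x + 80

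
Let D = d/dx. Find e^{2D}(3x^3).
3 x^{3} + 18 x^{2} + 36 x + 24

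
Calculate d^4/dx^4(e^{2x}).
16 e^{2 x}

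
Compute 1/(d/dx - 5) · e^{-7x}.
- \frac{e^{- 7 x}}{12}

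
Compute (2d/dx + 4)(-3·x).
- 12 x - 6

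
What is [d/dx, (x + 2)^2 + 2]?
2 x + 4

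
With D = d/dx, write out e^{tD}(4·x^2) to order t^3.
4 t^{2} + 8 t x + 4 x^{2}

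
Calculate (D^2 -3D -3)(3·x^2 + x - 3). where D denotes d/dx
- 9 x^{2} - 21 x + 12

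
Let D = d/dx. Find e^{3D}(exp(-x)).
e^{- x - 3}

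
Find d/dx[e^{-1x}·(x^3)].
x^{2} \left(3 - x\right) e^{- x}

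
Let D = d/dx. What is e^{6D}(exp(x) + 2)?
e^{x + 6} + 2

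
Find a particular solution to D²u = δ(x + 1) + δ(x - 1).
\frac{|x + 1|}{2} + \frac{|x - 1|}{2}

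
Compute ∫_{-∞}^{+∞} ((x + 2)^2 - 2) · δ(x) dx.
2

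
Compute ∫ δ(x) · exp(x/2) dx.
1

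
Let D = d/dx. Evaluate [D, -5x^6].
- 30 x^{5}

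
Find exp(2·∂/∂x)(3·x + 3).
3 x + 9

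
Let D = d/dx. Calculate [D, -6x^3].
- 18 x^{2}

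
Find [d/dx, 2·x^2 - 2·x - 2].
4 x - 2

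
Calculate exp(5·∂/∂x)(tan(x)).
\tan{\left(x + 5 \right)}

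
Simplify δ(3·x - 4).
\frac{\delta(x - 4/3)}{3}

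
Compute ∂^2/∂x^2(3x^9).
216 x^{7}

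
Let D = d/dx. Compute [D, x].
1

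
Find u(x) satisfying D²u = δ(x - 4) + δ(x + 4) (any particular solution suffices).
\frac{|x - 4|}{2} + \frac{|x + 4|}{2}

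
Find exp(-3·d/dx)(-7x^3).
- 7 x^{3} + 63 x^{2} - 189 x + 189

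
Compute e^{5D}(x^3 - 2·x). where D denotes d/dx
x^{3} + 15 x^{2} + 73 x + 115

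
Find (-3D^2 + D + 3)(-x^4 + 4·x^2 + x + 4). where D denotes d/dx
- 3 x^{4} - 4 x^{3} + 48 x^{2} + 11 x - 11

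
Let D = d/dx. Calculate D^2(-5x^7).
- 210 x^{5}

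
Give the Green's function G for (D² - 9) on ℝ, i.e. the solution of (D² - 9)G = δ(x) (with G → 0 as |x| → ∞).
-\frac{e^{-3|x|}}{6}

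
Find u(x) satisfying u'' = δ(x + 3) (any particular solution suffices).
\frac{|x + 3|}{2}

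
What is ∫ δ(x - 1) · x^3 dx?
1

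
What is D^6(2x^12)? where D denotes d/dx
1330560 x^{6}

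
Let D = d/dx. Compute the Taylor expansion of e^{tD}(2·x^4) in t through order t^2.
2 x^{2} \left(6 t^{2} + 4 t x + x^{2}\right)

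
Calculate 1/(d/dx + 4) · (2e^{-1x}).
\frac{2 e^{- x}}{3}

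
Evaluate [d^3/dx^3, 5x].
15\frac{d^{2}}{dx^{2}}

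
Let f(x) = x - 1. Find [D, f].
1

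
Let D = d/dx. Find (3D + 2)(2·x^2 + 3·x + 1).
4 x^{2} + 18 x + 11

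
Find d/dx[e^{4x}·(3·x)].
\left(12 x + 3\right) e^{4 x}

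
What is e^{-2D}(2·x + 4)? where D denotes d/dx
2 x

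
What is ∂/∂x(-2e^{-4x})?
8 e^{- 4 x}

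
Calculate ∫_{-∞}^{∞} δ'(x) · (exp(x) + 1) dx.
-1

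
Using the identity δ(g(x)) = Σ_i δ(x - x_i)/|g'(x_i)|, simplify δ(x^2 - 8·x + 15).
\frac{\delta(x - 3) + \delta(x - 5)}{2}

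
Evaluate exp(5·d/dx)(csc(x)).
\csc{\left(x + 5 \right)}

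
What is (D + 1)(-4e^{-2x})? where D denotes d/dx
4 e^{- 2 x}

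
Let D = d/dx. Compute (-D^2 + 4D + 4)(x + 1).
4 x + 8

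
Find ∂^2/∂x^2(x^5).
20 x^{3}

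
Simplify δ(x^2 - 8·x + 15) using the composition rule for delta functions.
\frac{\delta(x - 3) + \delta(x - 5)}{2}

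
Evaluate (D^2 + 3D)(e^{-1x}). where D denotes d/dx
- 2 e^{- x}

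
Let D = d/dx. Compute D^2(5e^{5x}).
125 e^{5 x}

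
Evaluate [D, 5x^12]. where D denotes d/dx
60 x^{11}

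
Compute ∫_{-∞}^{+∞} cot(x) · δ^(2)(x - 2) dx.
\frac{2 \cot{\left(2 \right)}}{\sin^{2}{\left(2 \right)}}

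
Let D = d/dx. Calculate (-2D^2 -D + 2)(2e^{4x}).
- 68 e^{4 x}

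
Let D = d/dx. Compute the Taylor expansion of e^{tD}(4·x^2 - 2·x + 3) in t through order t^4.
4 t^{2} + 2 t \left(4 x - 1\right) + 4 x^{2} - 2 x + 3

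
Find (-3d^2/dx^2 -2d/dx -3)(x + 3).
- 3 x - 11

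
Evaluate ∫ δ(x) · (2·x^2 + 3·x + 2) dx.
2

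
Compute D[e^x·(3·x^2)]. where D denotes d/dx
3 x \left(x + 2\right) e^{x}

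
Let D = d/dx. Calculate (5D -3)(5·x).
25 - 15 x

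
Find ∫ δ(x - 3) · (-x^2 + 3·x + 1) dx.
1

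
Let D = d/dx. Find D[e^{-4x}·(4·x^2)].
8 x \left(1 - 2 x\right) e^{- 4 x}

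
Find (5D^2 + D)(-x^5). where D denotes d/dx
5 x^{3} \left(- x - 20\right)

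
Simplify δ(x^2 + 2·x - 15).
\frac{\delta(x + 5) + \delta(x - 3)}{8}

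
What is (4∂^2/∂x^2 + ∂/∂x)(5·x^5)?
25 x^{3} \left(x + 16\right)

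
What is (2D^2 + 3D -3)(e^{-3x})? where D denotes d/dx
6 e^{- 3 x}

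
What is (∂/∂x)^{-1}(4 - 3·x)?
- \frac{3 x^{2}}{2} + 4 x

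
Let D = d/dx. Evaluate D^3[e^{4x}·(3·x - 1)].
\left(192 x + 80\right) e^{4 x}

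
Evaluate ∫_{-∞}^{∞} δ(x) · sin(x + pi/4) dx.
\frac{\sqrt{2}}{2}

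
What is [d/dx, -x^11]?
- 11 x^{10}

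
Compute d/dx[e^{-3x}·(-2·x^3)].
6 x^{2} \left(x - 1\right) e^{- 3 x}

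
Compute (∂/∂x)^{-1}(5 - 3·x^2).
- x^{3} + 5 x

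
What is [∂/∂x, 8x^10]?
80 x^{9}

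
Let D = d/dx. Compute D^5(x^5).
120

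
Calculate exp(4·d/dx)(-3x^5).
- 3 x^{5} - 60 x^{4} - 480 x^{3} - 1920 x^{2} - 3840 x - 3072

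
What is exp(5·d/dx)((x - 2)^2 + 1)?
x^{2} + 6 x + 10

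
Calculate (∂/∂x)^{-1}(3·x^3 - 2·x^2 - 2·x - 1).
\frac{3 x^{4}}{4} - \frac{2 x^{3}}{3} - x^{2} - x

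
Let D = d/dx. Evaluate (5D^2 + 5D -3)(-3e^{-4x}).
- 171 e^{- 4 x}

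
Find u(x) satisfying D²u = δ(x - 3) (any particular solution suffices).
\frac{|x - 3|}{2}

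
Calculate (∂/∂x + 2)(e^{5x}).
7 e^{5 x}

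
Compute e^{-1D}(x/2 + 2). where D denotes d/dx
\frac{x}{2} + \frac{3}{2}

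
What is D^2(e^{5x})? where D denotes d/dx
25 e^{5 x}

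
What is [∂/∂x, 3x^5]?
15 x^{4}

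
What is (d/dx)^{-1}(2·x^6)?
\frac{2 x^{7}}{7}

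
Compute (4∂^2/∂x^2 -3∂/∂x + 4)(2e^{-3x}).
98 e^{- 3 x}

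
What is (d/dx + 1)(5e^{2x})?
15 e^{2 x}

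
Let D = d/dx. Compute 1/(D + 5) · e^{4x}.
\frac{e^{4 x}}{9}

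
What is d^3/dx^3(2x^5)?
120 x^{2}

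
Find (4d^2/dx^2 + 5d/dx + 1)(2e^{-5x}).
152 e^{- 5 x}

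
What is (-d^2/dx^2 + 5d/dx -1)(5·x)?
25 - 5 x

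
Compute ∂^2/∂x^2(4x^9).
288 x^{7}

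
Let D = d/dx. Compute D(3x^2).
6 x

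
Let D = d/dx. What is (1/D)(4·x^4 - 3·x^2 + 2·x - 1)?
\frac{4 x^{5}}{5} - x^{3} + x^{2} - x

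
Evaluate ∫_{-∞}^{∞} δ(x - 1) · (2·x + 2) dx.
4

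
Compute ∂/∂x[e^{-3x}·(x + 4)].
\left(- 3 x - 11\right) e^{- 3 x}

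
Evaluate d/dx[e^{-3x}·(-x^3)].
3 x^{2} \left(x - 1\right) e^{- 3 x}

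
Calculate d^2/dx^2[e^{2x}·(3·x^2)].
\left(12 x^{2} + 24 x + 6\right) e^{2 x}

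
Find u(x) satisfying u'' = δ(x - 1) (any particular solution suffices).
\frac{|x - 1|}{2}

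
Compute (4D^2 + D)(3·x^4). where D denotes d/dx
12 x^{2} \left(x + 12\right)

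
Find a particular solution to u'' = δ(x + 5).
\frac{|x + 5|}{2}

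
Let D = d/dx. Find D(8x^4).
32 x^{3}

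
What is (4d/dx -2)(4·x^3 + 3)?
- 8 x^{3} + 48 x^{2} - 6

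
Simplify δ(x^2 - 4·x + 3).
\frac{\delta(x - 1) + \delta(x - 3)}{2}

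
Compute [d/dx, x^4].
4 x^{3}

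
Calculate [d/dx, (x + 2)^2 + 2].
2 x + 4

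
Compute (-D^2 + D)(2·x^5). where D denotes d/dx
10 x^{3} \left(x - 4\right)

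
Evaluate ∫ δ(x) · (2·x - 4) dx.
-4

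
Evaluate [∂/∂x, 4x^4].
16 x^{3}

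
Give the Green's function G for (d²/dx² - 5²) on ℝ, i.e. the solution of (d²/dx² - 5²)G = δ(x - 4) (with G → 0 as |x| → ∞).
-\frac{e^{-5|x - 4|}}{10}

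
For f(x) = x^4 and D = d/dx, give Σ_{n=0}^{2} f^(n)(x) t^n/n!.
x^{2} \left(6 t^{2} + 4 t x + x^{2}\right)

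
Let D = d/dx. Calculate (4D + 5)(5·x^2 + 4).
25 x^{2} + 40 x + 20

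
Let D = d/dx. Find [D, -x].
-1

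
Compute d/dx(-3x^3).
- 9 x^{2}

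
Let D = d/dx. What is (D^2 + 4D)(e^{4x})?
32 e^{4 x}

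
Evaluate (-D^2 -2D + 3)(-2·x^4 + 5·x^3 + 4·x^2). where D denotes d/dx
- 6 x^{4} + 31 x^{3} + 6 x^{2} - 46 x - 8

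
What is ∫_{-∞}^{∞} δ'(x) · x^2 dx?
0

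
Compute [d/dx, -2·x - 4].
-2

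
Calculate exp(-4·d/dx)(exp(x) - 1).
e^{x - 4} - 1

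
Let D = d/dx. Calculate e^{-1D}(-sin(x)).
- \sin{\left(x - 1 \right)}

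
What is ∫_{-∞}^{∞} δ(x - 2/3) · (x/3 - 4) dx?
- \frac{34}{9}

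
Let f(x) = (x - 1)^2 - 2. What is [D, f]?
2 x - 2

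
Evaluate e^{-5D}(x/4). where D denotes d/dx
\frac{x}{4} - \frac{5}{4}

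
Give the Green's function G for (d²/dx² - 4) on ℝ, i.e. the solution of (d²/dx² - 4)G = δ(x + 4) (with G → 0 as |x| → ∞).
-\frac{e^{-2|x + 4|}}{4}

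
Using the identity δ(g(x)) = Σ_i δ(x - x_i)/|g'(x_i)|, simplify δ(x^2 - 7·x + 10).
\frac{\delta(x - 2) + \delta(x - 5)}{3}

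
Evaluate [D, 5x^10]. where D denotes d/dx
50 x^{9}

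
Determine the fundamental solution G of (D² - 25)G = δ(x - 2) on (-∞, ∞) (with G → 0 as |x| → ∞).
-\frac{e^{-5|x - 2|}}{10}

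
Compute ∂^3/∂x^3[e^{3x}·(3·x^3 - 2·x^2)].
\left(81 x^{3} + 189 x^{2} + 54 x - 18\right) e^{3 x}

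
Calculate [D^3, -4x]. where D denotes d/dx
-12D^{2}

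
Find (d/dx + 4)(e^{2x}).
6 e^{2 x}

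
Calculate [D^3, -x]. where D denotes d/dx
-3D^{2}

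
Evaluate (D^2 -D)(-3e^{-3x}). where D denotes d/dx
- 36 e^{- 3 x}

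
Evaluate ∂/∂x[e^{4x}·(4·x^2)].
8 x \left(2 x + 1\right) e^{4 x}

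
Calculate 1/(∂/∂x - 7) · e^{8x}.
e^{8 x}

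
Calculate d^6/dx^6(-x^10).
- 151200 x^{4}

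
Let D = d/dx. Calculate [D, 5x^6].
30 x^{5}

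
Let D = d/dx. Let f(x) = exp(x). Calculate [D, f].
e^{x}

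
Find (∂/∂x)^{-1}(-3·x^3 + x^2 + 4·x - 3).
- \frac{3 x^{4}}{4} + \frac{x^{3}}{3} + 2 x^{2} - 3 x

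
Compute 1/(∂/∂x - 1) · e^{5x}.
\frac{e^{5 x}}{4}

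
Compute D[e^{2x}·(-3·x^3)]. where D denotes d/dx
x^{2} \left(- 6 x - 9\right) e^{2 x}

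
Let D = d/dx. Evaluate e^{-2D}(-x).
2 - x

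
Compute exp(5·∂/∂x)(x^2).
x^{2} + 10 x + 25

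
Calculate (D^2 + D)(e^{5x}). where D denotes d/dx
30 e^{5 x}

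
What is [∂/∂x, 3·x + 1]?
3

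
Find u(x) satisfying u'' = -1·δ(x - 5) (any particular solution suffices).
-\frac{|x - 5|}{2}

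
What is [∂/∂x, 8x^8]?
64 x^{7}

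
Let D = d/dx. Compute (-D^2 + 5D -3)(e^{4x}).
e^{4 x}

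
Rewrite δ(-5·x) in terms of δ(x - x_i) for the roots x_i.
\frac{\delta(x)}{5}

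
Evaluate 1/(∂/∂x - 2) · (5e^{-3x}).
- e^{- 3 x}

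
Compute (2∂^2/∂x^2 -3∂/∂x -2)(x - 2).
1 - 2 x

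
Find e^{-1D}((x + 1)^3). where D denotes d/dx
x^{3}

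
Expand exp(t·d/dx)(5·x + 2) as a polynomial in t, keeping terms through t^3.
5 t + 5 x + 2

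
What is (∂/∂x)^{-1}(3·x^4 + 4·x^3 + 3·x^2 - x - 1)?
\frac{3 x^{5}}{5} + x^{4} + x^{3} - \frac{x^{2}}{2} - x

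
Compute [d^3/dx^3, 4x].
12\frac{d^{2}}{dx^{2}}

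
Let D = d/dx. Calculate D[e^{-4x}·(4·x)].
4 \left(1 - 4 x\right) e^{- 4 x}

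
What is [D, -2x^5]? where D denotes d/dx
- 10 x^{4}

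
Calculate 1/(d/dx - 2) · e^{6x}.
\frac{e^{6 x}}{4}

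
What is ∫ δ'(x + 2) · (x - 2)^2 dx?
8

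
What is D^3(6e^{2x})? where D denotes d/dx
48 e^{2 x}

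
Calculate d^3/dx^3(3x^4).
72 x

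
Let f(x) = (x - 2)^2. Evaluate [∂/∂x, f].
2 x - 4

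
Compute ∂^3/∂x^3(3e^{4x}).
192 e^{4 x}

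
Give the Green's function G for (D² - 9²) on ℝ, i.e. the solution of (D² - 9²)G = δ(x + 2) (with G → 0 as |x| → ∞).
-\frac{e^{-9|x + 2|}}{18}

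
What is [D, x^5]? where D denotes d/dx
5 x^{4}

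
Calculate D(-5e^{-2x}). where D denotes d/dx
10 e^{- 2 x}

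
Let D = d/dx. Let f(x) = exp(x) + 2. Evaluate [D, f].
e^{x}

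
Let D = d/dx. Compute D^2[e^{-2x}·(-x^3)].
2 x \left(- 2 x^{2} + 6 x - 3\right) e^{- 2 x}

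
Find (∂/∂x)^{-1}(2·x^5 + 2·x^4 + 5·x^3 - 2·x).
\frac{x^{6}}{3} + \frac{2 x^{5}}{5} + \frac{5 x^{4}}{4} - x^{2}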